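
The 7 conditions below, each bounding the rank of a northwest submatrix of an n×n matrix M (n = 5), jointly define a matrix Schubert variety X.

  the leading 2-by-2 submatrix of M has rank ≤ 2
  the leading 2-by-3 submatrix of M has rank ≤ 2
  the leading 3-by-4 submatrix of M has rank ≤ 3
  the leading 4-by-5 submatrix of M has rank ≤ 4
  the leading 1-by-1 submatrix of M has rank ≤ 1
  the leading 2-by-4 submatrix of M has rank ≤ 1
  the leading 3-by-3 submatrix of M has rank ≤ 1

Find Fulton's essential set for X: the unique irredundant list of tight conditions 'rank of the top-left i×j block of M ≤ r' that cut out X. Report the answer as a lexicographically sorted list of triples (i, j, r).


Reconstructing r_w from the 7 given conditions:

  R[1]: 1  1  1  1  1
  R[2]: 1  1  1  1  2
  R[3]: 1  1  1  2  3
  R[4]: 1  2  2  3  4
  R[5]: 1  2  3  4  5

second differences of R give the permutation w = (1, 5, 4, 2, 3).

Rothe diagram D(w) (5 cells), 2 SE-corners (essential conditions):

[(2, 4, 1), (3, 3, 1)]


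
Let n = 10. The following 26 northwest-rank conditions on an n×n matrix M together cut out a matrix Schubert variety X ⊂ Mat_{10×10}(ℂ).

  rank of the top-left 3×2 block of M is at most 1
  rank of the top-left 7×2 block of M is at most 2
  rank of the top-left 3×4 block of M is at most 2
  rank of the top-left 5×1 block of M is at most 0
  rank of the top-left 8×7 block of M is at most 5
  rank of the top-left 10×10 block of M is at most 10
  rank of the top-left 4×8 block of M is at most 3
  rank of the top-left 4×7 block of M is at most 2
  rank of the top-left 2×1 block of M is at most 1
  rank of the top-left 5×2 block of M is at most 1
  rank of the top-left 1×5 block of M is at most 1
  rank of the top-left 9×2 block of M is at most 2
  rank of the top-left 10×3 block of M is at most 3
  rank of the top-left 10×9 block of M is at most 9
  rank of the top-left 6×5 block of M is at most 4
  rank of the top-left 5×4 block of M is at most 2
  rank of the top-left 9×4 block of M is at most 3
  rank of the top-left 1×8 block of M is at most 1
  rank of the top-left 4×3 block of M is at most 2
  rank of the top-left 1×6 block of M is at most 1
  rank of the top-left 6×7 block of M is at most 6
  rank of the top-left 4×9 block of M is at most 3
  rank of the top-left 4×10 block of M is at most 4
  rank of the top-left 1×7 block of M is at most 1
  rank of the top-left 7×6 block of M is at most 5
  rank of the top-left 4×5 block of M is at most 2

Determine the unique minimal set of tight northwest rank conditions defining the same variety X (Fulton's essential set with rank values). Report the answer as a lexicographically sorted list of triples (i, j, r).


Propagating the 26 rank bounds to every northwest block:

  R[1]: 0  1  1  1  1  1  1  1  1  1
  R[2]: 0  1  2  2  2  2  2  2  2  2
  R[3]: 0  1  2  2  2  2  2  3  3  3
  R[4]: 0  1  2  2  2  2  2  3  3  4
  R[5]: 0  1  2  2  3  3  3  4  4  5
  R[6]: 1  2  3  3  4  4  4  5  5  6
  R[7]: 1  2  3  3  4  5  5  6  6  7
  R[8]: 1  2  3  3  4  5  5  6  7  8
  R[9]: 1  2  3  3  4  5  6  7  8  9
  R[10]: 1  2  3  4  5  6  7  8  9  10

the unique w with this rank table is (2, 3, 8, 10, 5, 1, 6, 9, 7, 4).

D(w) has 19 cells with 6 SE-corners; essential set:

[(4, 7, 2), (4, 9, 3), (5, 1, 0), (5, 4, 2), (8, 7, 5), (9, 4, 3)]


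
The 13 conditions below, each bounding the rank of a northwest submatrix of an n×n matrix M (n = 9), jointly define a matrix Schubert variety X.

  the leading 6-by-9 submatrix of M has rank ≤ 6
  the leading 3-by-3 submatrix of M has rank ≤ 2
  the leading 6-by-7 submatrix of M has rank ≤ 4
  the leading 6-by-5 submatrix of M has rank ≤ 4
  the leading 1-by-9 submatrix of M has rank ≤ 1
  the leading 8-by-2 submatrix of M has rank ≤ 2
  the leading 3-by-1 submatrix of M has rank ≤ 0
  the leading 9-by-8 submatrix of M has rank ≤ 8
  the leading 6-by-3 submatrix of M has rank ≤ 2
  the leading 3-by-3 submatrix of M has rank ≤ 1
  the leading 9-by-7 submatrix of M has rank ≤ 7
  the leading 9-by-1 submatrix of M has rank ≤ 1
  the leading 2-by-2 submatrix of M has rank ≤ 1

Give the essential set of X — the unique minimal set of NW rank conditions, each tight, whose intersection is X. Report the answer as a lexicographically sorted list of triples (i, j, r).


Recovering R(i,j) via the rank-extension bound from the 13 conditions:

  i=1: 0  1  1  1  1  1  1  1  1
  i=2: 0  1  1  2  2  2  2  2  2
  i=3: 0  1  1  2  3  3  3  3  3
  i=4: 1  2  2  3  4  4  4  4  4
  i=5: 1  2  2  3  4  4  4  5  5
  i=6: 1  2  2  3  4  4  4  5  6
  i=7: 1  2  3  4  5  5  5  6  7
  i=8: 1  2  3  4  5  6  6  7  8
  i=9: 1  2  3  4  5  6  7  8  9

giving w = (2, 4, 5, 1, 8, 9, 3, 6, 7) via Δ²R.

|D(w)|=11, |Ess(w)|=4:

[(3, 1, 0), (3, 3, 1), (6, 3, 2), (6, 7, 4)]


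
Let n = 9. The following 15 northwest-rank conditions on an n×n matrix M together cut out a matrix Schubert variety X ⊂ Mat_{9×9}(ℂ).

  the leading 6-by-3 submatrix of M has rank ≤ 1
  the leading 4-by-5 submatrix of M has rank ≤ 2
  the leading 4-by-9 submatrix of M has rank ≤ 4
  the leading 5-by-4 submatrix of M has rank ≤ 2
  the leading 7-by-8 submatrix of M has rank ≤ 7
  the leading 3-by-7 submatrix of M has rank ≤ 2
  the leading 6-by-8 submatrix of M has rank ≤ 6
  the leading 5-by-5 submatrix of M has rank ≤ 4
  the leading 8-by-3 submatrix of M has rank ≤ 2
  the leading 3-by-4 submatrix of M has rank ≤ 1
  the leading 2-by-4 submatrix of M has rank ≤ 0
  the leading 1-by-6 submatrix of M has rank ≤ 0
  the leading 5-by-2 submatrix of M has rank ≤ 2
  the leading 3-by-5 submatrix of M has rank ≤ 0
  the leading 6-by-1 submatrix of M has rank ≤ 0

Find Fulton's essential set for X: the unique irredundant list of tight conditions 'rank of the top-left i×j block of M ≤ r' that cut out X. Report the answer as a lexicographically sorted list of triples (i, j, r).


Computing R[i][j] = min implied NW-rank bound (n=9, 15 conditions):

  0 0 0 0 0 0 1 1 1
  0 0 0 0 0 1 2 2 2
  0 0 0 0 0 1 2 3 3
  0 1 1 1 1 2 3 4 4
  0 1 1 2 2 3 4 5 5
  0 1 1 2 3 4 5 6 6
  1 2 2 3 4 5 6 7 7
  1 2 2 3 4 5 6 7 8
  1 2 3 4 5 6 7 8 9

giving w = (7, 6, 8, 2, 4, 5, 1, 9, 3) via Δ²R.

D(w) has 22 cells with 5 SE-corners; essential set:

[(1, 6, 0), (3, 5, 0), (6, 1, 0), (6, 3, 1), (8, 3, 2)]


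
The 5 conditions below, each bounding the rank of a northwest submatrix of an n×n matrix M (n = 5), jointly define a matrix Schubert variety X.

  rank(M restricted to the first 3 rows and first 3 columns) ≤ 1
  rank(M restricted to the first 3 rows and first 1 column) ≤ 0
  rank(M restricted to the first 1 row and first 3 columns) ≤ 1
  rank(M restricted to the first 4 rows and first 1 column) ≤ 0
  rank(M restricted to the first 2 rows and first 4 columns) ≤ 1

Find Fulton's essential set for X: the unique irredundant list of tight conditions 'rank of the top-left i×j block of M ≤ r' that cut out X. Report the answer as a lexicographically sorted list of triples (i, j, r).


Recovering R(i,j) via the rank-extension bound from the 5 conditions:

  row 1: 0  1  1  1  1
  row 2: 0  1  1  1  2
  row 3: 0  1  1  2  3
  row 4: 0  1  2  3  4
  row 5: 1  2  3  4  5

so w = (2, 5, 4, 3, 1).

3 SE-corners of the 7-cell Rothe diagram give Ess(w):

[(2, 4, 1), (3, 3, 1), (4, 1, 0)]


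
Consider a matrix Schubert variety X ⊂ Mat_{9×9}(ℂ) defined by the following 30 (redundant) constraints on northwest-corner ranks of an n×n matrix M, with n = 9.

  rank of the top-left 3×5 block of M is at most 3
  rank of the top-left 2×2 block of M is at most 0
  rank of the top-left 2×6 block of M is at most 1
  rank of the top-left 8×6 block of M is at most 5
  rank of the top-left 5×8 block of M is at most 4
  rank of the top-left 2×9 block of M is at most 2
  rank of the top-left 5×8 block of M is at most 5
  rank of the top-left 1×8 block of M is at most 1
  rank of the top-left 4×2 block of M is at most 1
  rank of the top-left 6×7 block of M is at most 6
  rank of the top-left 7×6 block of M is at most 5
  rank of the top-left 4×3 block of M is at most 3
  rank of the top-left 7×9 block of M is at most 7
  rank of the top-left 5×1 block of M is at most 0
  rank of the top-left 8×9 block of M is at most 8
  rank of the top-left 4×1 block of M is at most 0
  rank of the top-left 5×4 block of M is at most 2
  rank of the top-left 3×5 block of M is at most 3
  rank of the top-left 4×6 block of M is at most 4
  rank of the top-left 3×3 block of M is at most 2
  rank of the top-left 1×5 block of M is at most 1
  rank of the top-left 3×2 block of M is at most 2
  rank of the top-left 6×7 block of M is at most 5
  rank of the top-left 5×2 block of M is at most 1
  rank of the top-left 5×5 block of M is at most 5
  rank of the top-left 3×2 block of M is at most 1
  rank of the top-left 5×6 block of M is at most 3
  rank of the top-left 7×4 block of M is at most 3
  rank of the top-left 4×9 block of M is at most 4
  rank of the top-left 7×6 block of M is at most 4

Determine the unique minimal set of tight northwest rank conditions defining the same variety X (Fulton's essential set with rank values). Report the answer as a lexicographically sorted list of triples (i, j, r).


Propagating the 30 rank bounds to every northwest block:

  row 1: 0, 0, 1, 1, 1, 1, 1, 1, 1
  row 2: 0, 0, 1, 1, 1, 1, 2, 2, 2
  row 3: 0, 1, 2, 2, 2, 2, 3, 3, 3
  row 4: 0, 1, 2, 2, 3, 3, 4, 4, 4
  row 5: 0, 1, 2, 2, 3, 3, 4, 4, 5
  row 6: 1, 2, 3, 3, 4, 4, 5, 5, 6
  row 7: 1, 2, 3, 3, 4, 4, 5, 6, 7
  row 8: 1, 2, 3, 4, 5, 5, 6, 7, 8
  row 9: 1, 2, 3, 4, 5, 6, 7, 8, 9

hence w(1..9) = (3, 7, 2, 5, 9, 1, 8, 4, 6).

D(w) has 16 cells with 8 SE-corners; essential set:

[(2, 2, 0), (2, 6, 1), (5, 1, 0), (5, 4, 2), (5, 6, 3), (5, 8, 4), (7, 4, 3), (7, 6, 4)]


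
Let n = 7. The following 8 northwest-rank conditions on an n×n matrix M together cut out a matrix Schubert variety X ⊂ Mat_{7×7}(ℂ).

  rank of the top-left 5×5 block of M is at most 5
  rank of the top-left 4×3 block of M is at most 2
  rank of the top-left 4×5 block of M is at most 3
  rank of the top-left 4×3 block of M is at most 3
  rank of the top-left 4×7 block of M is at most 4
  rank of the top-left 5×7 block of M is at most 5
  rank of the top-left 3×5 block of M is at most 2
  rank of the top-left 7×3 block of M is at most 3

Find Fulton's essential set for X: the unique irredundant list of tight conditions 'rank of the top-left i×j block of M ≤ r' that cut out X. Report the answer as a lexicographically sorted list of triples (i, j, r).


Recovering R(i,j) via the rank-extension bound from the 8 conditions:

  R[1]: 1 1 1 1 1 1 1
  R[2]: 1 2 2 2 2 2 2
  R[3]: 1 2 2 2 2 3 3
  R[4]: 1 2 2 3 3 4 4
  R[5]: 1 2 3 4 4 5 5
  R[6]: 1 2 3 4 5 6 6
  R[7]: 1 2 3 4 5 6 7

hence w(1..7) = (1, 2, 6, 4, 3, 5, 7).

D(w) has 4 cells with 2 SE-corners; essential set:

[(3, 5, 2), (4, 3, 2)]


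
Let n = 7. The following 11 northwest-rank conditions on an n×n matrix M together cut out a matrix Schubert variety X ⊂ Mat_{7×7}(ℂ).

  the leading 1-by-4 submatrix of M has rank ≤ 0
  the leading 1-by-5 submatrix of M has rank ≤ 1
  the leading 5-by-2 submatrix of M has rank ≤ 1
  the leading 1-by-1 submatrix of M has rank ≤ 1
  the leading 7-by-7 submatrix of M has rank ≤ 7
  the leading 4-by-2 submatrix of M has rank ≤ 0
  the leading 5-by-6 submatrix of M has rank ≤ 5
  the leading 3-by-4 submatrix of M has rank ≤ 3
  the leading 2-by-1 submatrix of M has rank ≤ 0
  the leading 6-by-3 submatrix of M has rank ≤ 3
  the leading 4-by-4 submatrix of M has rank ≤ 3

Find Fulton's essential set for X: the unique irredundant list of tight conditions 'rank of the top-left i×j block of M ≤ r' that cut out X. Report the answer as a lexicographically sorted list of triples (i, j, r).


Reconstructing r_w from the 11 given conditions:

  row 1: 0, 0, 0, 0, 1, 1, 1
  row 2: 0, 0, 1, 1, 2, 2, 2
  row 3: 0, 0, 1, 2, 3, 3, 3
  row 4: 0, 0, 1, 2, 3, 4, 4
  row 5: 1, 1, 2, 3, 4, 5, 5
  row 6: 1, 2, 3, 4, 5, 6, 6
  row 7: 1, 2, 3, 4, 5, 6, 7

second differences of R give the permutation w = (5, 3, 4, 6, 1, 2, 7).

|D(w)|=10, |Ess(w)|=2:

[(1, 4, 0), (4, 2, 0)]


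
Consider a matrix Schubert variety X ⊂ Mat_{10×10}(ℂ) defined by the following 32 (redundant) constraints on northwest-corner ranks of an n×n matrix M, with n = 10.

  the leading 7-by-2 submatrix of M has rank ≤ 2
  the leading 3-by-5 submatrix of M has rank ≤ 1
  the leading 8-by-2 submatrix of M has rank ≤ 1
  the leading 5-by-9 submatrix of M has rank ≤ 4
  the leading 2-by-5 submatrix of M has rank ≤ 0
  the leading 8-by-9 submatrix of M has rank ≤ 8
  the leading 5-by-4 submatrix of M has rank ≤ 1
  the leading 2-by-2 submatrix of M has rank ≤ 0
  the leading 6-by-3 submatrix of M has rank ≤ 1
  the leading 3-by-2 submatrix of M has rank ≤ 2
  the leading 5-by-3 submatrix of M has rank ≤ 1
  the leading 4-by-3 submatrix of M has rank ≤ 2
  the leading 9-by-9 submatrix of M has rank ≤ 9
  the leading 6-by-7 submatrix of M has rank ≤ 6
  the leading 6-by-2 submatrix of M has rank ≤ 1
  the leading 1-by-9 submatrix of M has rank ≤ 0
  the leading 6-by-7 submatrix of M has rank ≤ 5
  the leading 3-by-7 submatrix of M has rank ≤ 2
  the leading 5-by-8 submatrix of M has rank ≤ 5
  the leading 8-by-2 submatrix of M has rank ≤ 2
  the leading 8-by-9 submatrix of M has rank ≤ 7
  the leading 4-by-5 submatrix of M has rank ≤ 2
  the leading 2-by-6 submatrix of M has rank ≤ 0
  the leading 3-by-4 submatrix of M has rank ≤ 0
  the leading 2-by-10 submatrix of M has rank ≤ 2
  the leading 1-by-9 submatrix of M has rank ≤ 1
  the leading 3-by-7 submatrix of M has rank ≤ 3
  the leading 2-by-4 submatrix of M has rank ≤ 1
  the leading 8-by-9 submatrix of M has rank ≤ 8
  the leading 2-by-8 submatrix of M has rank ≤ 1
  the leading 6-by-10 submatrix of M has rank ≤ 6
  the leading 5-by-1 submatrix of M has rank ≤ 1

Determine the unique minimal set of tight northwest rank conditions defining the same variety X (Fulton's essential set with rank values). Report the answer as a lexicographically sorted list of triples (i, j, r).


Rank table r_w(10×10) implied by the 32 constraints:

  0 0 0 0 0 0 0 0 0 1
  0 0 0 0 0 0 1 1 1 2
  0 0 0 0 1 1 2 2 2 3
  1 1 1 1 2 2 3 3 3 4
  1 1 1 1 2 3 4 4 4 5
  1 1 1 2 3 4 5 5 5 6
  1 1 2 3 4 5 6 6 6 7
  1 1 2 3 4 5 6 7 7 8
  1 2 3 4 5 6 7 8 8 9
  1 2 3 4 5 6 7 8 9 10

giving w = (10, 7, 5, 1, 6, 4, 3, 8, 2, 9) via Δ²R.

D(w) has 26 cells with 6 SE-corners; essential set:

[(1, 9, 0), (2, 6, 0), (3, 4, 0), (5, 4, 1), (6, 3, 1), (8, 2, 1)]


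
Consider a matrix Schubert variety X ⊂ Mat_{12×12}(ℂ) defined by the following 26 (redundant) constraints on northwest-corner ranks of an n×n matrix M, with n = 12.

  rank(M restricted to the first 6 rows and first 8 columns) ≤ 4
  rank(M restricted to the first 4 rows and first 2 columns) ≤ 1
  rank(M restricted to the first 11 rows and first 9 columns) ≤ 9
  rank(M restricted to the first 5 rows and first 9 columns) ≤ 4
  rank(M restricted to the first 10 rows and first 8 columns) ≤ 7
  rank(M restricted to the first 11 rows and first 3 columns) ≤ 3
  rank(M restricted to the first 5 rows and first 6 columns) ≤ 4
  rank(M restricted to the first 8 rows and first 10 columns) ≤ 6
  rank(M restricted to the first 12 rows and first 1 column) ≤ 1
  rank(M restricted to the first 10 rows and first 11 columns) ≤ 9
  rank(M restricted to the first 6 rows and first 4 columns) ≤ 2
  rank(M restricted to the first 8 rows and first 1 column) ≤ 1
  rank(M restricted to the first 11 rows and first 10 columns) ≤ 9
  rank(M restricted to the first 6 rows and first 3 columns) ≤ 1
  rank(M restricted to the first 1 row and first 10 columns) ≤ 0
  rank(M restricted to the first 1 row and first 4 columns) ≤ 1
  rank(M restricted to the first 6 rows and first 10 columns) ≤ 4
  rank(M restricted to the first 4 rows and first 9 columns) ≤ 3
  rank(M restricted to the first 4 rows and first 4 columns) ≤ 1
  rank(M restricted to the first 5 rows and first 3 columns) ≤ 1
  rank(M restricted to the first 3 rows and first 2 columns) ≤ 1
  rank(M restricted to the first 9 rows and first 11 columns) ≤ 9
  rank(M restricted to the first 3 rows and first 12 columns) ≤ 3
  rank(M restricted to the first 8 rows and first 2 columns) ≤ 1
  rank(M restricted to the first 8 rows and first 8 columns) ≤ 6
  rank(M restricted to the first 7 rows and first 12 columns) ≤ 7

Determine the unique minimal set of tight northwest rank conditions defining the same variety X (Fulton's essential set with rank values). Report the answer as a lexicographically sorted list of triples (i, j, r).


Rank table r_w(12×12) implied by the 26 constraints:

  0  0  0  0  0  0  0  0  0  0  1  1
  1  1  1  1  1  1  1  1  1  1  2  2
  1  1  1  1  2  2  2  2  2  2  3  3
  1  1  1  1  2  3  3  3  3  3  4  4
  1  1  1  2  3  4  4  4  4  4  5  5
  1  1  1  2  3  4  4  4  4  4  5  6
  1  1  2  3  4  5  5  5  5  5  6  7
  1  1  2  3  4  5  6  6  6  6  7  8
  1  2  3  4  5  6  7  7  7  7  8  9
  1  2  3  4  5  6  7  7  8  8  9  10
  1  2  3  4  5  6  7  8  9  9  10  11
  1  2  3  4  5  6  7  8  9  10  11  12

so w = (11, 1, 5, 6, 4, 12, 3, 7, 2, 9, 8, 10).

Fulton essential set (6 of the 27 Rothe cells):

[(1, 10, 0), (4, 4, 1), (6, 3, 1), (6, 10, 4), (8, 2, 1), (10, 8, 7)]


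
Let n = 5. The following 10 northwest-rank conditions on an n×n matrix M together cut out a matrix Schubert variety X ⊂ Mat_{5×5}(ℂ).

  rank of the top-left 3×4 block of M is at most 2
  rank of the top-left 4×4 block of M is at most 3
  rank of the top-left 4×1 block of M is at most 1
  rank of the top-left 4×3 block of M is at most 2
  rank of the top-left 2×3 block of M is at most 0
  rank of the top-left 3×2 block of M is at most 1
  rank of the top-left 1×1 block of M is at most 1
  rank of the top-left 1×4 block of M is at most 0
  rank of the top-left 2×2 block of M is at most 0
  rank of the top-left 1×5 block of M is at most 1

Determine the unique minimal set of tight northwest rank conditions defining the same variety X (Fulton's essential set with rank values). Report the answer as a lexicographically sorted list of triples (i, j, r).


The tightest implied rank at each (i,j), from the 10 conditions:

  R[1]: 0, 0, 0, 0, 1
  R[2]: 0, 0, 0, 1, 2
  R[3]: 1, 1, 1, 2, 3
  R[4]: 1, 2, 2, 3, 4
  R[5]: 1, 2, 3, 4, 5

second differences of R give the permutation w = (5, 4, 1, 2, 3).

D(w) has 7 cells with 2 SE-corners; essential set:

[(1, 4, 0), (2, 3, 0)]


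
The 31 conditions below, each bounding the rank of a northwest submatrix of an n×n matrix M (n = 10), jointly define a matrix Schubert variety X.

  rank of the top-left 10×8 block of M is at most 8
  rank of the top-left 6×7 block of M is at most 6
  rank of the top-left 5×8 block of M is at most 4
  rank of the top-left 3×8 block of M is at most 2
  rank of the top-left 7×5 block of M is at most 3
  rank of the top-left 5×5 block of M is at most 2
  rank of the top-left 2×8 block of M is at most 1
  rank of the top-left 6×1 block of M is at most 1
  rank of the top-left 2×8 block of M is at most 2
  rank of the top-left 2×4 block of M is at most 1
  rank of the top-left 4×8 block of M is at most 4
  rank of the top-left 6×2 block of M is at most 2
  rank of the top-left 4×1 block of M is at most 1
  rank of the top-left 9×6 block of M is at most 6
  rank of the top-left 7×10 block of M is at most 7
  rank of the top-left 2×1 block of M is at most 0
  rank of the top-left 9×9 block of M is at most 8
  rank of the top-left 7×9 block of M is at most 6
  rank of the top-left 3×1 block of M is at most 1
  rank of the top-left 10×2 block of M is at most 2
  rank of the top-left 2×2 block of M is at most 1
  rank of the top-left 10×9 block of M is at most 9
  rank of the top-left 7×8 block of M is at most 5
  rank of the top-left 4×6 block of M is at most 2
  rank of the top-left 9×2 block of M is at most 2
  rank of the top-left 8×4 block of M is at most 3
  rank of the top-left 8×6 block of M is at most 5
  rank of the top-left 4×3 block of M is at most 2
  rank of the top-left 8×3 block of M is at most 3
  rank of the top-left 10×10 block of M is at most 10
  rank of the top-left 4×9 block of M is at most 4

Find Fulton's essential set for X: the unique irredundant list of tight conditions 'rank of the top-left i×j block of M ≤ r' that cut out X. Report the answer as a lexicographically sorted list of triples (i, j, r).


Recovering R(i,j) via the rank-extension bound from the 31 conditions:

  0 | 1 | 1 | 1 | 1 | 1 | 1 | 1 | 1 | 1
  0 | 1 | 1 | 1 | 1 | 1 | 1 | 1 | 2 | 2
  1 | 2 | 2 | 2 | 2 | 2 | 2 | 2 | 3 | 3
  1 | 2 | 2 | 2 | 2 | 2 | 3 | 3 | 4 | 4
  1 | 2 | 2 | 2 | 2 | 3 | 4 | 4 | 5 | 5
  1 | 2 | 3 | 3 | 3 | 4 | 5 | 5 | 6 | 6
  1 | 2 | 3 | 3 | 3 | 4 | 5 | 5 | 6 | 7
  1 | 2 | 3 | 3 | 4 | 5 | 6 | 6 | 7 | 8
  1 | 2 | 3 | 4 | 5 | 6 | 7 | 7 | 8 | 9
  1 | 2 | 3 | 4 | 5 | 6 | 7 | 8 | 9 | 10

giving w = (2, 9, 1, 7, 6, 3, 10, 5, 4, 8) via Δ²R.

ℓ(w)=19; the 7 essential cells (i,j,r):

[(2, 1, 0), (2, 8, 1), (4, 6, 2), (5, 5, 2), (7, 5, 3), (7, 8, 5), (8, 4, 3)]


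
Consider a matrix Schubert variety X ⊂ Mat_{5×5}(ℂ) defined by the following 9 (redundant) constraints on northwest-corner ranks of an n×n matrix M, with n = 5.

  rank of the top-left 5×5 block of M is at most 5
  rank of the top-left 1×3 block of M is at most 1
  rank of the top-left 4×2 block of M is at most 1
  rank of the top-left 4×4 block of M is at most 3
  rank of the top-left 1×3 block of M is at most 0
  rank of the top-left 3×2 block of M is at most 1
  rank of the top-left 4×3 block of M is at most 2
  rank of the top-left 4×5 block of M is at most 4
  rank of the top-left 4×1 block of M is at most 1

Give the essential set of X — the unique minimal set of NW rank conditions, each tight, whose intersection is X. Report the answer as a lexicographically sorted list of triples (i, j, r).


Reconstructing r_w from the 9 given conditions:

  R[1]: 0 | 0 | 0 | 1 | 1
  R[2]: 1 | 1 | 1 | 2 | 2
  R[3]: 1 | 1 | 2 | 3 | 3
  R[4]: 1 | 1 | 2 | 3 | 4
  R[5]: 1 | 2 | 3 | 4 | 5

second differences of R give the permutation w = (4, 1, 3, 5, 2).

ℓ(w)=5; the 2 essential cells (i,j,r):

[(1, 3, 0), (4, 2, 1)]


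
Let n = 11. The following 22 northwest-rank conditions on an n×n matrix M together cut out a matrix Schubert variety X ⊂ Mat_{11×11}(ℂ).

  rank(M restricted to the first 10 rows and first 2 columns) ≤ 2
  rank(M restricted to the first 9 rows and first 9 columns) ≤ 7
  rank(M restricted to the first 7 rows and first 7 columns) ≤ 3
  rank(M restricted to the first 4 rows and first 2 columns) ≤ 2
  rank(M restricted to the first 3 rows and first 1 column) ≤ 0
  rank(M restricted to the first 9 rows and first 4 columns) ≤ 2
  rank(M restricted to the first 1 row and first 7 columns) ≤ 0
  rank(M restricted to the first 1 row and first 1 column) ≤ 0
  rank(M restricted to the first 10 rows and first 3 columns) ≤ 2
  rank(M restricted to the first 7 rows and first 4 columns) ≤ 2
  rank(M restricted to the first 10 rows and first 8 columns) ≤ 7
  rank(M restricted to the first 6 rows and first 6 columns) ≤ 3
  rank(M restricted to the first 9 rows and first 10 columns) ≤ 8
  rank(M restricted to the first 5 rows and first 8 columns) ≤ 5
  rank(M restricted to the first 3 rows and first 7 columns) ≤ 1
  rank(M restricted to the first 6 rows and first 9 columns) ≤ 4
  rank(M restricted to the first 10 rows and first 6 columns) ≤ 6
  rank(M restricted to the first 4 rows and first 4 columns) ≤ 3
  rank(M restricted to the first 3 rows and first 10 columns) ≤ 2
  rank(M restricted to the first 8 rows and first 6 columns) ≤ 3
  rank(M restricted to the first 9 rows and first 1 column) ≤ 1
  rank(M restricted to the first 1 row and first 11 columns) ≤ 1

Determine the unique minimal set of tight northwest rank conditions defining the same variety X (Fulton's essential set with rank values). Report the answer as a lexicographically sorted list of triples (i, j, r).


Recovering R(i,j) via the rank-extension bound from the 22 conditions:

  i=1: 0 | 0 | 0 | 0 | 0 | 0 | 0 | 1 | 1 | 1 | 1
  i=2: 0 | 1 | 1 | 1 | 1 | 1 | 1 | 2 | 2 | 2 | 2
  i=3: 0 | 1 | 1 | 1 | 1 | 1 | 1 | 2 | 2 | 2 | 3
  i=4: 1 | 2 | 2 | 2 | 2 | 2 | 2 | 3 | 3 | 3 | 4
  i=5: 1 | 2 | 2 | 2 | 3 | 3 | 3 | 4 | 4 | 4 | 5
  i=6: 1 | 2 | 2 | 2 | 3 | 3 | 3 | 4 | 4 | 5 | 6
  i=7: 1 | 2 | 2 | 2 | 3 | 3 | 3 | 4 | 5 | 6 | 7
  i=8: 1 | 2 | 2 | 2 | 3 | 3 | 4 | 5 | 6 | 7 | 8
  i=9: 1 | 2 | 2 | 2 | 3 | 4 | 5 | 6 | 7 | 8 | 9
  i=10: 1 | 2 | 2 | 3 | 4 | 5 | 6 | 7 | 8 | 9 | 10
  i=11: 1 | 2 | 3 | 4 | 5 | 6 | 7 | 8 | 9 | 10 | 11

so w = (8, 2, 11, 1, 5, 10, 9, 7, 6, 4, 3).

D(w) has 33 cells with 9 SE-corners; essential set:

[(1, 7, 0), (3, 1, 0), (3, 7, 1), (3, 10, 2), (6, 9, 4), (7, 7, 3), (8, 6, 3), (9, 4, 2), (10, 3, 2)]


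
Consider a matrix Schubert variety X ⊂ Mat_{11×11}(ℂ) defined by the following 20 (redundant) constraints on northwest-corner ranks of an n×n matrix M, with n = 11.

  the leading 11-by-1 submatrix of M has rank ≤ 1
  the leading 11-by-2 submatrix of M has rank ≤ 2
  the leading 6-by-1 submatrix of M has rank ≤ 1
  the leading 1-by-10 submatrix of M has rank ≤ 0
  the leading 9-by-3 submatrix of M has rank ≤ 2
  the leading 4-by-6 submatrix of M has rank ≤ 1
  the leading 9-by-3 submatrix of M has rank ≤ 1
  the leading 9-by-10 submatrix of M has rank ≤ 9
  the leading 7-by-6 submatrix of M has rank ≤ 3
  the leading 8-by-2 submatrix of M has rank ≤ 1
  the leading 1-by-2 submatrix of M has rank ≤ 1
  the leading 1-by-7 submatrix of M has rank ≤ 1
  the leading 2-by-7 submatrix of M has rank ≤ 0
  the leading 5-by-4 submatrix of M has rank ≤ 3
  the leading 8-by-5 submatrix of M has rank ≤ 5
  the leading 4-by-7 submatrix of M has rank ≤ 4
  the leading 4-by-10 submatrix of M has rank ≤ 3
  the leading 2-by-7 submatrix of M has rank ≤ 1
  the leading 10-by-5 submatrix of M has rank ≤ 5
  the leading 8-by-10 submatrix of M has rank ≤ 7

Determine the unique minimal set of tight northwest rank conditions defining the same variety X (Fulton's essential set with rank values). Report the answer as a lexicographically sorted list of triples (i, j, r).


Rank table r_w(11×11) implied by the 20 constraints:

  i=1: 0 | 0 | 0 | 0 | 0 | 0 | 0 | 0 | 0 | 0 | 1
  i=2: 0 | 0 | 0 | 0 | 0 | 0 | 0 | 1 | 1 | 1 | 2
  i=3: 1 | 1 | 1 | 1 | 1 | 1 | 1 | 2 | 2 | 2 | 3
  i=4: 1 | 1 | 1 | 1 | 1 | 1 | 2 | 3 | 3 | 3 | 4
  i=5: 1 | 1 | 1 | 2 | 2 | 2 | 3 | 4 | 4 | 4 | 5
  i=6: 1 | 1 | 1 | 2 | 3 | 3 | 4 | 5 | 5 | 5 | 6
  i=7: 1 | 1 | 1 | 2 | 3 | 3 | 4 | 5 | 6 | 6 | 7
  i=8: 1 | 1 | 1 | 2 | 3 | 4 | 5 | 6 | 7 | 7 | 8
  i=9: 1 | 1 | 1 | 2 | 3 | 4 | 5 | 6 | 7 | 8 | 9
  i=10: 1 | 2 | 2 | 3 | 4 | 5 | 6 | 7 | 8 | 9 | 10
  i=11: 1 | 2 | 3 | 4 | 5 | 6 | 7 | 8 | 9 | 10 | 11

hence w(1..11) = (11, 8, 1, 7, 4, 5, 9, 6, 10, 2, 3).

ℓ(w)=33; the 5 essential cells (i,j,r):

[(1, 10, 0), (2, 7, 0), (4, 6, 1), (7, 6, 3), (9, 3, 1)]


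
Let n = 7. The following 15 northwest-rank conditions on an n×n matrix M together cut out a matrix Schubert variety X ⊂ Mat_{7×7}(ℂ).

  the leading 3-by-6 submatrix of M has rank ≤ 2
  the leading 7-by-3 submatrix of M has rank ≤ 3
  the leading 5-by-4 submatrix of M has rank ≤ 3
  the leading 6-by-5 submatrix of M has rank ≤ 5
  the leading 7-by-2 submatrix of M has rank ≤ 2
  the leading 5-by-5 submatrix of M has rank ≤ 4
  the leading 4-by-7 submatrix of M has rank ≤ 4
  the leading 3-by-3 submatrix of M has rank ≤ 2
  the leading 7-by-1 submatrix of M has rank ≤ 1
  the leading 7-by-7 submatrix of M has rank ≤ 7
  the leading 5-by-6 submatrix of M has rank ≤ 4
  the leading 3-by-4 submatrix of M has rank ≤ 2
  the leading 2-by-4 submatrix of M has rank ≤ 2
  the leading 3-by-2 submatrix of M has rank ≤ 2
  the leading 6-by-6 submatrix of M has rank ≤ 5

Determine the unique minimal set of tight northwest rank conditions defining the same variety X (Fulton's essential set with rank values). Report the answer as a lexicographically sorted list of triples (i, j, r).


Computing R[i][j] = min implied NW-rank bound (n=7, 15 conditions):

  i=1: 1 | 1 | 1 | 1 | 1 | 1 | 1
  i=2: 1 | 2 | 2 | 2 | 2 | 2 | 2
  i=3: 1 | 2 | 2 | 2 | 2 | 2 | 3
  i=4: 1 | 2 | 3 | 3 | 3 | 3 | 4
  i=5: 1 | 2 | 3 | 3 | 4 | 4 | 5
  i=6: 1 | 2 | 3 | 4 | 5 | 5 | 6
  i=7: 1 | 2 | 3 | 4 | 5 | 6 | 7

so w = (1, 2, 7, 3, 5, 4, 6).

Fulton essential set (2 of the 5 Rothe cells):

[(3, 6, 2), (5, 4, 3)]


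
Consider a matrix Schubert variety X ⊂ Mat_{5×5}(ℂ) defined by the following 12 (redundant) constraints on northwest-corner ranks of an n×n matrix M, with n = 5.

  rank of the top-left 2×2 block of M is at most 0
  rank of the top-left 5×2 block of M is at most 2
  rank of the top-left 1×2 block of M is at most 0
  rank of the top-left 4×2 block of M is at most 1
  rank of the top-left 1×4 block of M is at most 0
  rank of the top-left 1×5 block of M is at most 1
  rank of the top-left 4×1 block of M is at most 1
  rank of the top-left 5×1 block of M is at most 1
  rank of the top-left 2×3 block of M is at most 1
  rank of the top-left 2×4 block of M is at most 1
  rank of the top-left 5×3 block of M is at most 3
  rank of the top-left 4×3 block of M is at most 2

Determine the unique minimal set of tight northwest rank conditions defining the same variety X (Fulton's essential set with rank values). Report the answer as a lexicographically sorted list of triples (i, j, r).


Computing R[i][j] = min implied NW-rank bound (n=5, 12 conditions):

  0 0 0 0 1
  0 0 1 1 2
  1 1 2 2 3
  1 1 2 3 4
  1 2 3 4 5

second differences of R give the permutation w = (5, 3, 1, 4, 2).

|D(w)|=7, |Ess(w)|=3:

[(1, 4, 0), (2, 2, 0), (4, 2, 1)]


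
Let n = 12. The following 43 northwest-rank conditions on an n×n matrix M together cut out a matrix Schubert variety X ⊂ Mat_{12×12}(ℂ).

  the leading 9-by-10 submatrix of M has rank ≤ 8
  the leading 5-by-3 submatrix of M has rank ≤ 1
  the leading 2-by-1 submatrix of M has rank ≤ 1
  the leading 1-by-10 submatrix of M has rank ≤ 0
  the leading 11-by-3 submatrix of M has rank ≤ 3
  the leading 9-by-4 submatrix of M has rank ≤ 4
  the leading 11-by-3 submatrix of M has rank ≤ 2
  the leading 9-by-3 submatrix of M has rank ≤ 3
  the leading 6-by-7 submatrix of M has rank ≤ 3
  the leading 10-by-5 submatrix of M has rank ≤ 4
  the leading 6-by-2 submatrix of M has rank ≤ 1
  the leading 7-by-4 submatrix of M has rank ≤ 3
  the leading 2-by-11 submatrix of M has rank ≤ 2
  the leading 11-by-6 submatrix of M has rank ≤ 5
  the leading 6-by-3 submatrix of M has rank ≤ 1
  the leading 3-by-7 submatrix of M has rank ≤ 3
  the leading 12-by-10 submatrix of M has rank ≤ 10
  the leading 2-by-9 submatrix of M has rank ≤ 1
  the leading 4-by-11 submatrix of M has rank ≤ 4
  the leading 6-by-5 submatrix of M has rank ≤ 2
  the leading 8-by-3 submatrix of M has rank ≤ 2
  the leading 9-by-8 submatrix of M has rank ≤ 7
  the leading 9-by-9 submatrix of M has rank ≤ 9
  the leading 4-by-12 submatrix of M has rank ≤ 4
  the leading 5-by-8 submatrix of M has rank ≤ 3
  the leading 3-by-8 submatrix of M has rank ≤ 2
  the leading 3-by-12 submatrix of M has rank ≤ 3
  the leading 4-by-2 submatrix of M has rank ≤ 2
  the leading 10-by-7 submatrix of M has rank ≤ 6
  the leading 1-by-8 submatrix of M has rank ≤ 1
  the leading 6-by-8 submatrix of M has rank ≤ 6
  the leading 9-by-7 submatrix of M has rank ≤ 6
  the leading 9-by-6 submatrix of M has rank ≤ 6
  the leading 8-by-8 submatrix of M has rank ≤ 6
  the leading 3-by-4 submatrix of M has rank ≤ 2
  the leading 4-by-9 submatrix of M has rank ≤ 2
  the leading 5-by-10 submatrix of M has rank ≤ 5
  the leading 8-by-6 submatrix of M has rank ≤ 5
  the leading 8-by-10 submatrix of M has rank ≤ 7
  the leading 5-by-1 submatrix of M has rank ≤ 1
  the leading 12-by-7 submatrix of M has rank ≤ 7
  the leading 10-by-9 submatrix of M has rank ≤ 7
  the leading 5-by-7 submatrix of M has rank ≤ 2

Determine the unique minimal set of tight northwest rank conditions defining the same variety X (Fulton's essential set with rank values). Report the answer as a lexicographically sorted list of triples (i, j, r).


Computing R[i][j] = min implied NW-rank bound (n=12, 43 conditions):

  0  0  0  0  0  0  0  0  0  0  1  1
  1  1  1  1  1  1  1  1  1  1  2  2
  1  1  1  2  2  2  2  2  2  2  3  3
  1  1  1  2  2  2  2  2  2  3  4  4
  1  1  1  2  2  2  2  3  3  4  5  5
  1  1  1  2  2  3  3  4  4  5  6  6
  1  2  2  3  3  4  4  5  5  6  7  7
  1  2  2  3  4  5  5  6  6  7  8  8
  1  2  2  3  4  5  6  7  7  8  9  9
  1  2  2  3  4  5  6  7  7  8  9  10
  1  2  2  3  4  5  6  7  8  9  10  11
  1  2  3  4  5  6  7  8  9  10  11  12

second differences of R give the permutation w = (11, 1, 4, 10, 8, 6, 2, 5, 7, 12, 9, 3).

D(w) has 32 cells with 7 SE-corners; essential set:

[(1, 10, 0), (4, 9, 2), (5, 7, 2), (6, 3, 1), (6, 5, 2), (10, 9, 7), (11, 3, 2)]


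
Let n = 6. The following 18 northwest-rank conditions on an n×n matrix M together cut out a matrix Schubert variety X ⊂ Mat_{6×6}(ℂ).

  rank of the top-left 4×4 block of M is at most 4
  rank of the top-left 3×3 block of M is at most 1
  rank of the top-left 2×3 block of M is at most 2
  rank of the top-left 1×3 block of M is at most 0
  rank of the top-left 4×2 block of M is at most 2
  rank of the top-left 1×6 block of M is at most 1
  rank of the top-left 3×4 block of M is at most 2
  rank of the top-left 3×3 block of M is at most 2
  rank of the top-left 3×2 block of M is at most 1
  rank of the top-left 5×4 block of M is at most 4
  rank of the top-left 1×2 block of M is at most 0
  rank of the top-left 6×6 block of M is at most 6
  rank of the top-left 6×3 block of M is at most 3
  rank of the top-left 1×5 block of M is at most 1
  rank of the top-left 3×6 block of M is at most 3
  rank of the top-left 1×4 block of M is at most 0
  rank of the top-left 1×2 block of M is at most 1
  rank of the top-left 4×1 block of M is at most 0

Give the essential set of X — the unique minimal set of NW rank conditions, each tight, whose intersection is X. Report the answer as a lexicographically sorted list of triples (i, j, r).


Propagating the 18 rank bounds to every northwest block:

  R[1]: 0 | 0 | 0 | 0 | 1 | 1
  R[2]: 0 | 1 | 1 | 1 | 2 | 2
  R[3]: 0 | 1 | 1 | 2 | 3 | 3
  R[4]: 0 | 1 | 2 | 3 | 4 | 4
  R[5]: 1 | 2 | 3 | 4 | 5 | 5
  R[6]: 1 | 2 | 3 | 4 | 5 | 6

reading off 1-entries of Δ²R: w = (5, 2, 4, 3, 1, 6).

ℓ(w)=8; the 3 essential cells (i,j,r):

[(1, 4, 0), (3, 3, 1), (4, 1, 0)]


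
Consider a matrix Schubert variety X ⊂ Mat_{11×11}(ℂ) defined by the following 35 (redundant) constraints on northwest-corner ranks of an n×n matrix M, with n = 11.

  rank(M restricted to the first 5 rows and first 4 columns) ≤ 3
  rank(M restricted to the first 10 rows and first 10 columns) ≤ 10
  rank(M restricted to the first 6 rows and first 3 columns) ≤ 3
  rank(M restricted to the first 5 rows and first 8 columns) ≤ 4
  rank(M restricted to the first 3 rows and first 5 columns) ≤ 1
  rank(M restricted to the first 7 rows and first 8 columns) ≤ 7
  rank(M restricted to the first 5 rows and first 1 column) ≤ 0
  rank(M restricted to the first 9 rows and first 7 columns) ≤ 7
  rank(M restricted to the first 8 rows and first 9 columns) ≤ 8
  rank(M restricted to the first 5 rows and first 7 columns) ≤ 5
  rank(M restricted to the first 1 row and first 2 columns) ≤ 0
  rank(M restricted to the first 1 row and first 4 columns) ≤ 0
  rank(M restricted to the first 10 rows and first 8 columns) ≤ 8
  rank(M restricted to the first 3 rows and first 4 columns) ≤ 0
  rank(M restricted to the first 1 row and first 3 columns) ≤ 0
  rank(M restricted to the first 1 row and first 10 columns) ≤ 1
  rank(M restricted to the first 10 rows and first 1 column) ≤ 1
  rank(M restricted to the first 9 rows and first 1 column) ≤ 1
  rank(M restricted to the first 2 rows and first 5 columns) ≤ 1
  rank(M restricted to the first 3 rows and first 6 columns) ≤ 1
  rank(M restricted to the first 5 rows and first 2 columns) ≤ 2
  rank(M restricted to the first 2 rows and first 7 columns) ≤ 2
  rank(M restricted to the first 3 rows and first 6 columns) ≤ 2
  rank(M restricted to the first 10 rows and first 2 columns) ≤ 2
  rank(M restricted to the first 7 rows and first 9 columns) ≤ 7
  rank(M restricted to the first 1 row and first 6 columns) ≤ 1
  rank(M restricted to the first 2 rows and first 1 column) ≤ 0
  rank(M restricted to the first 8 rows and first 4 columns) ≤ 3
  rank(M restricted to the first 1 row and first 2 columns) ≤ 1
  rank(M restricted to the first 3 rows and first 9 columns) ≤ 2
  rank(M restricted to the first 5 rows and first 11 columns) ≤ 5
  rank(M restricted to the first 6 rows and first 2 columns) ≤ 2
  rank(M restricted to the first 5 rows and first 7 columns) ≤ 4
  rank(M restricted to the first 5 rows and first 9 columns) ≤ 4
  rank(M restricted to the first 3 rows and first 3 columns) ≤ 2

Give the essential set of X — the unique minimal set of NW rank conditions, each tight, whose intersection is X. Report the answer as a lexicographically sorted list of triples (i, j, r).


Rank table r_w(11×11) implied by the 35 constraints:

  0 | 0 | 0 | 0 | 1 | 1 | 1 | 1 | 1 | 1 | 1
  0 | 0 | 0 | 0 | 1 | 1 | 2 | 2 | 2 | 2 | 2
  0 | 0 | 0 | 0 | 1 | 1 | 2 | 2 | 2 | 3 | 3
  0 | 1 | 1 | 1 | 2 | 2 | 3 | 3 | 3 | 4 | 4
  0 | 1 | 2 | 2 | 3 | 3 | 4 | 4 | 4 | 5 | 5
  1 | 2 | 3 | 3 | 4 | 4 | 5 | 5 | 5 | 6 | 6
  1 | 2 | 3 | 3 | 4 | 5 | 6 | 6 | 6 | 7 | 7
  1 | 2 | 3 | 3 | 4 | 5 | 6 | 7 | 7 | 8 | 8
  1 | 2 | 3 | 4 | 5 | 6 | 7 | 8 | 8 | 9 | 9
  1 | 2 | 3 | 4 | 5 | 6 | 7 | 8 | 9 | 10 | 10
  1 | 2 | 3 | 4 | 5 | 6 | 7 | 8 | 9 | 10 | 11

second differences of R give the permutation w = (5, 7, 10, 2, 3, 1, 6, 8, 4, 9, 11).

D(w) has 20 cells with 5 SE-corners; essential set:

[(3, 4, 0), (3, 6, 1), (3, 9, 2), (5, 1, 0), (8, 4, 3)]


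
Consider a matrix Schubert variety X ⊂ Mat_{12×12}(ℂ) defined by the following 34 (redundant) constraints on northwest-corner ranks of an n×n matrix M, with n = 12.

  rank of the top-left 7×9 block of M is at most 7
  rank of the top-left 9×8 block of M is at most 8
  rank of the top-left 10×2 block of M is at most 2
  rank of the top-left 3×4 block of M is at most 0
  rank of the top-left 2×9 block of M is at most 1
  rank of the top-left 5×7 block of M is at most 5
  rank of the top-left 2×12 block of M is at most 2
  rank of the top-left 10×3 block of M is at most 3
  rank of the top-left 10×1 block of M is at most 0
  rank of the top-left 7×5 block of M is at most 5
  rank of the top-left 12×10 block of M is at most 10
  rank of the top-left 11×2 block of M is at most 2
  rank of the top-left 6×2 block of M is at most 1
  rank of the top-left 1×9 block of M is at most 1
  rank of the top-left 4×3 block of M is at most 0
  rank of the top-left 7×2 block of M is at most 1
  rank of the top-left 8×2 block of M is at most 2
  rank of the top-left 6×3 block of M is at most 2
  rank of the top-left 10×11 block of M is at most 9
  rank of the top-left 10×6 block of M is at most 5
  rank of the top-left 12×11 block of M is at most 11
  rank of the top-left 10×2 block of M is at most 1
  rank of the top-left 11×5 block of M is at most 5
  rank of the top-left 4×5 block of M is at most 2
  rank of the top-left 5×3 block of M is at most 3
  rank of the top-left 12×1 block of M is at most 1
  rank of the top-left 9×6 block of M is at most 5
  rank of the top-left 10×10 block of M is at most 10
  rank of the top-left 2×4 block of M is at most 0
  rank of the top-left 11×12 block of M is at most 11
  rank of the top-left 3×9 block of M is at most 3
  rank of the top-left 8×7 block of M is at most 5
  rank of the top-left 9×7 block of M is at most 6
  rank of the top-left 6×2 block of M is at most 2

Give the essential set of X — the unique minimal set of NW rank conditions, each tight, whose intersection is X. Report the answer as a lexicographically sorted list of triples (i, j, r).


Reconstructing r_w from the 34 given conditions:

  R[1]: 0, 0, 0, 0, 1, 1, 1, 1, 1, 1, 1, 1
  R[2]: 0, 0, 0, 0, 1, 1, 1, 1, 1, 2, 2, 2
  R[3]: 0, 0, 0, 0, 1, 2, 2, 2, 2, 3, 3, 3
  R[4]: 0, 0, 0, 1, 2, 3, 3, 3, 3, 4, 4, 4
  R[5]: 0, 1, 1, 2, 3, 4, 4, 4, 4, 5, 5, 5
  R[6]: 0, 1, 2, 3, 4, 5, 5, 5, 5, 6, 6, 6
  R[7]: 0, 1, 2, 3, 4, 5, 5, 6, 6, 7, 7, 7
  R[8]: 0, 1, 2, 3, 4, 5, 5, 6, 7, 8, 8, 8
  R[9]: 0, 1, 2, 3, 4, 5, 6, 7, 8, 9, 9, 9
  R[10]: 0, 1, 2, 3, 4, 5, 6, 7, 8, 9, 9, 10
  R[11]: 1, 2, 3, 4, 5, 6, 7, 8, 9, 10, 10, 11
  R[12]: 1, 2, 3, 4, 5, 6, 7, 8, 9, 10, 11, 12

the unique w with this rank table is (5, 10, 6, 4, 2, 3, 8, 9, 7, 12, 1, 11).

|D(w)|=28, |Ess(w)|=6:

[(2, 9, 1), (3, 4, 0), (4, 3, 0), (8, 7, 5), (10, 1, 0), (10, 11, 9)]
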